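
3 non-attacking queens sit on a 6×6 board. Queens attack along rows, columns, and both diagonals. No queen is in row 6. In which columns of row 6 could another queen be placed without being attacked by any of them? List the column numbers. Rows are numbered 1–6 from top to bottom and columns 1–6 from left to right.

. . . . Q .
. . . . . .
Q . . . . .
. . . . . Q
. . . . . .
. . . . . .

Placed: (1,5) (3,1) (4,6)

columns 2, 3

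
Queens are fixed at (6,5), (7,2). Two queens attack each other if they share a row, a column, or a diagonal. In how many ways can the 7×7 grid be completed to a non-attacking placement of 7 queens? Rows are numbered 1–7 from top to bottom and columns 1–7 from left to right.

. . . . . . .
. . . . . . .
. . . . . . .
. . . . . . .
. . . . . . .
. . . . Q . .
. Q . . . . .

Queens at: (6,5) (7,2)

3

Branch on row 1: col 1 → 0; col 3 → 0; col 4 → 0; col 6 → 3; col 7 → 0.
Sum: 0 + 0 + 0 + 3 + 0 = 3.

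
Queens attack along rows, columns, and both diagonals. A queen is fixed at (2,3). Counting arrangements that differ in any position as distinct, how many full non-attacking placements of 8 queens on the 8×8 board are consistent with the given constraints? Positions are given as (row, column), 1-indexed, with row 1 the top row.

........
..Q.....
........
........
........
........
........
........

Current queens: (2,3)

14

Branch on row 1: col 1 → 0; col 5 → 3; col 6 → 8; col 7 → 2; col 8 → 1.
Sum: 0 + 3 + 8 + 2 + 1 = 14.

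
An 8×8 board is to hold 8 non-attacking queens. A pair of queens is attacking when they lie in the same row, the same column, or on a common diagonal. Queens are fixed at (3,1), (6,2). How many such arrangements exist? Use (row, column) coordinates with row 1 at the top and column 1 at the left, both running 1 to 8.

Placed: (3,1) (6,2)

8

Branch on row 1: col 4 → 3; col 5 → 1; col 6 → 3; col 8 → 1.
Sum: 3 + 1 + 3 + 1 = 8.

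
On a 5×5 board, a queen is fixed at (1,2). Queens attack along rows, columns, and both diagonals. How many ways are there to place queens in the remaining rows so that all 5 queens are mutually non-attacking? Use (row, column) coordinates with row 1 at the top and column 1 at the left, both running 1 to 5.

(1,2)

2

Branch on row 2: col 4 → 1; col 5 → 1.
Sum: 1 + 1 = 2.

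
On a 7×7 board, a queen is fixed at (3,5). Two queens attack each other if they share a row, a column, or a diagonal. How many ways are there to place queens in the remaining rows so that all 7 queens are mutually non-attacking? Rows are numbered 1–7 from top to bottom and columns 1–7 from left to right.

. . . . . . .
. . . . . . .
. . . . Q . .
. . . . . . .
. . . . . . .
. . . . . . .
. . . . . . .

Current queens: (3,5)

Branch on row 1: col 1 → 1; col 2 → 1; col 4 → 2; col 6 → 2.
Sum: 1 + 1 + 2 + 2 = 6.

6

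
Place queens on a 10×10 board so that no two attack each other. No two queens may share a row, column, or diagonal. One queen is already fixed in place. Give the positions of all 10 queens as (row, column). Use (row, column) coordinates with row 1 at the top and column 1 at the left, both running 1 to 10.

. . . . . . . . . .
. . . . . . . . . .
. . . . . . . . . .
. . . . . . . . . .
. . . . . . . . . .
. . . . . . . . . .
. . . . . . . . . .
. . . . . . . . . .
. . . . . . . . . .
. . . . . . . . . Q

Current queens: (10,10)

Row 1: attacked by (10,10)→{1,10}. Safe: 2, 3, 4, 5, 6, 7, 8, 9. Place at column 5.
Row 2: attacked by (1,5)→{4,5,6}; (10,10)→{2,10}. Safe: 1, 3, 7, 8, 9. Place at column 7.
Row 3: attacked by (1,5)→{3,5,7}; (2,7)→{6,7,8}; (10,10)→{3,10}. Safe: 1, 2, 4, 9. Place at column 1.
Row 4: attacked by (1,5)→{2,5,8}; (2,7)→{5,7,9}; (3,1)→{1,2}; (10,10)→{4,10}. Safe: 3, 6. Place at column 6.
Row 5: attacked by (1,5)→{1,5,9}; (2,7)→{4,7,10}; (3,1)→{1,3}; (4,6)→{5,6,7}; (10,10)→{5,10}. Safe: 2, 8. Place at column 8.
Row 6: attacked by (1,5)→{5,10}; (2,7)→{3,7}; (3,1)→{1,4}; (4,6)→{4,6,8}; (5,8)→{7,8,9}; (10,10)→{6,10}. Safe: 2. Place at column 2.
Row 7: attacked by (1,5)→{5}; (2,7)→{2,7}; (3,1)→{1,5}; (4,6)→{3,6,9}; (5,8)→{6,8,10}; (6,2)→{1,2,3}; (10,10)→{7,10}. Safe: 4. Place at column 4.
Row 8: attacked by (1,5)→{5}; (2,7)→{1,7}; (3,1)→{1,6}; (4,6)→{2,6,10}; (5,8)→{5,8}; (6,2)→{2,4}; (7,4)→{3,4,5}; (10,10)→{8,10}. Safe: 9. Place at column 9.
Row 9: attacked by (1,5)→{5}; (2,7)→{7}; (3,1)→{1,7}; (4,6)→{1,6}; (5,8)→{4,8}; (6,2)→{2,5}; (7,4)→{2,4,6}; (8,9)→{8,9,10}; (10,10)→{9,10}. Safe: 3. Place at column 3.
Columns [5, 7, 1, 6, 8, 2, 4, 9, 3, 10], r−c [-4, -5, 2, -2, -3, 4, 3, -1, 6, 0], r+c [6, 9, 4, 10, 13, 8, 11, 17, 12, 20] are all distinct, so no two queens attack.

(1,5) (2,7) (3,1) (4,6) (5,8) (6,2) (7,4) (8,9) (9,3) (10,10)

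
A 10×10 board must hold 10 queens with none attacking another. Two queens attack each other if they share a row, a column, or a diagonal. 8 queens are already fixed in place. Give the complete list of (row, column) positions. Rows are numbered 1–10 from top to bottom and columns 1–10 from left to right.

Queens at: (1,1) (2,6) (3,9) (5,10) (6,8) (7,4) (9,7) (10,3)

Row 4: attacked by (1,1)→{1,4}; (2,6)→{4,6,8}; (3,9)→{8,9,10}; (5,10)→{9,10}; (6,8)→{6,8,10}; (7,4)→{1,4,7}; (9,7)→{2,7}; (10,3)→{3,9}. Safe: 5. Place at column 5.
Row 8: attacked by (1,1)→{1,8}; (2,6)→{6}; (3,9)→{4,9}; (4,5)→{1,5,9}; (5,10)→{7,10}; (6,8)→{6,8,10}; (7,4)→{3,4,5}; (9,7)→{6,7,8}; (10,3)→{1,3,5}. Safe: 2. Place at column 2.
Columns [1, 6, 9, 5, 10, 8, 4, 2, 7, 3], r−c [0, -4, -6, -1, -5, -2, 3, 6, 2, 7], r+c [2, 8, 12, 9, 15, 14, 11, 10, 16, 13] are all distinct, so no two queens attack.

(1,1) (2,6) (3,9) (4,5) (5,10) (6,8) (7,4) (8,2) (9,7) (10,3)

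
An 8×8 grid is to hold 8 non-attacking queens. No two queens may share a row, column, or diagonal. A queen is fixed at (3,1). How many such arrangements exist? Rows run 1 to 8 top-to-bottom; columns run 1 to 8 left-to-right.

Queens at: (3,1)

16

Branch on row 1: col 2 → 1; col 4 → 4; col 5 → 4; col 6 → 4; col 7 → 1; col 8 → 2.
Sum: 1 + 4 + 4 + 4 + 1 + 2 = 16.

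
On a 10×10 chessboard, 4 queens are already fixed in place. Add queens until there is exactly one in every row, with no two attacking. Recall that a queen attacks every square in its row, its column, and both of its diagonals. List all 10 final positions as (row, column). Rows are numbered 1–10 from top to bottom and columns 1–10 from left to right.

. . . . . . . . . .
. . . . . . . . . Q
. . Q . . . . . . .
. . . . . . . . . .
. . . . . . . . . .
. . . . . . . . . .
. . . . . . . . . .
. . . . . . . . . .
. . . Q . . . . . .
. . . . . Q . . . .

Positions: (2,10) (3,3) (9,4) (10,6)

Row 1: attacked by (2,10)→{9,10}; (3,3)→{1,3,5}; (9,4)→{4}; (10,6)→{6}. Safe: 2, 7, 8. Place at column 7.
Row 4: attacked by (1,7)→{4,7,10}; (2,10)→{8,10}; (3,3)→{2,3,4}; (9,4)→{4,9}; (10,6)→{6}. Safe: 1, 5. Place at column 1.
Row 5: attacked by (1,7)→{3,7}; (2,10)→{7,10}; (3,3)→{1,3,5}; (4,1)→{1,2}; (9,4)→{4,8}; (10,6)→{1,6}. Safe: 9. Place at column 9.
Row 6: attacked by (1,7)→{2,7}; (2,10)→{6,10}; (3,3)→{3,6}; (4,1)→{1,3}; (5,9)→{8,9,10}; (9,4)→{1,4,7}; (10,6)→{2,6,10}. Safe: 5. Place at column 5.
Row 7: attacked by (1,7)→{1,7}; (2,10)→{5,10}; (3,3)→{3,7}; (4,1)→{1,4}; (5,9)→{7,9}; (6,5)→{4,5,6}; (9,4)→{2,4,6}; (10,6)→{3,6,9}. Safe: 8. Place at column 8.
Row 8: attacked by (1,7)→{7}; (2,10)→{4,10}; (3,3)→{3,8}; (4,1)→{1,5}; (5,9)→{6,9}; (6,5)→{3,5,7}; (7,8)→{7,8,9}; (9,4)→{3,4,5}; (10,6)→{4,6,8}. Safe: 2. Place at column 2.
Columns [7, 10, 3, 1, 9, 5, 8, 2, 4, 6], r−c [-6, -8, 0, 3, -4, 1, -1, 6, 5, 4], r+c [8, 12, 6, 5, 14, 11, 15, 10, 13, 16] are all distinct, so no two queens attack.

(1,7) (2,10) (3,3) (4,1) (5,9) (6,5) (7,8) (8,2) (9,4) (10,6)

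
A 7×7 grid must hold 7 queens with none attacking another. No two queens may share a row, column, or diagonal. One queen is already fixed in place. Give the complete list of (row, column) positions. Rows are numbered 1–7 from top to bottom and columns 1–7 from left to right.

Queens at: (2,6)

Row 1: attacked by (2,6)→{5,6,7}. Safe: 1, 2, 3, 4. Place at column 3.
Row 3: attacked by (1,3)→{1,3,5}; (2,6)→{5,6,7}. Safe: 2, 4. Place at column 2.
Row 4: attacked by (1,3)→{3,6}; (2,6)→{4,6}; (3,2)→{1,2,3}. Safe: 5, 7. Place at column 5.
Row 5: attacked by (1,3)→{3,7}; (2,6)→{3,6}; (3,2)→{2,4}; (4,5)→{4,5,6}. Safe: 1. Place at column 1.
Row 6: attacked by (1,3)→{3}; (2,6)→{2,6}; (3,2)→{2,5}; (4,5)→{3,5,7}; (5,1)→{1,2}. Safe: 4. Place at column 4.
Row 7: attacked by (1,3)→{3}; (2,6)→{1,6}; (3,2)→{2,6}; (4,5)→{2,5}; (5,1)→{1,3}; (6,4)→{3,4,5}. Safe: 7. Place at column 7.
Columns [3, 6, 2, 5, 1, 4, 7], r−c [-2, -4, 1, -1, 4, 2, 0], r+c [4, 8, 5, 9, 6, 10, 14] are all distinct, so no two queens attack.

(1,3) (2,6) (3,2) (4,5) (5,1) (6,4) (7,7)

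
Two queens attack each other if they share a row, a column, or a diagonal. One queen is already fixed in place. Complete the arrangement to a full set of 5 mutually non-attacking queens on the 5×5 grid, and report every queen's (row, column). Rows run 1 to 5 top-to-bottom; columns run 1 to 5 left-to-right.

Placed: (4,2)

Row 1: attacked by (4,2)→{2,5}. Safe: 1, 3, 4. Place at column 1.
Row 2: attacked by (1,1)→{1,2}; (4,2)→{2,4}. Safe: 3, 5. Place at column 3.
Row 3: attacked by (1,1)→{1,3}; (2,3)→{2,3,4}; (4,2)→{1,2,3}. Safe: 5. Place at column 5.
Row 5: attacked by (1,1)→{1,5}; (2,3)→{3}; (3,5)→{3,5}; (4,2)→{1,2,3}. Safe: 4. Place at column 4.
Columns [1, 3, 5, 2, 4], r−c [0, -1, -2, 2, 1], r+c [2, 5, 8, 6, 9] are all distinct, so no two queens attack.

(1,1) (2,3) (3,5) (4,2) (5,4)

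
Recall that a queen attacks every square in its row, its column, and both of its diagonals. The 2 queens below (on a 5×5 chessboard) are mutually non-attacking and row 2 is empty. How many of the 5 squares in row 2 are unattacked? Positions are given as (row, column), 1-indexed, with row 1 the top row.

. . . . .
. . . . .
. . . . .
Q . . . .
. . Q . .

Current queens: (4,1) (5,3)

3

(4,1) attacks row 2 at column 1 and diagonals 3.
(5,3) attacks row 2 at column 3.
Attacked columns: {1, 3}. Safe: {2, 4, 5}.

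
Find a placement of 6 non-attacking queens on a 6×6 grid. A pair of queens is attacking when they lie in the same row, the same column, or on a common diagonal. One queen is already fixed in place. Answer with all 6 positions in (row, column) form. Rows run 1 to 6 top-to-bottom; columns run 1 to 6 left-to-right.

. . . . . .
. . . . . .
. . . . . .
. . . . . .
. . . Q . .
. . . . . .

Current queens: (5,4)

(1,5) (2,3) (3,1) (4,6) (5,4) (6,2)

Row 1: attacked by (5,4)→{4}. Safe: 1, 2, 3, 5, 6. Place at column 5.
Row 2: attacked by (1,5)→{4,5,6}; (5,4)→{1,4}. Safe: 2, 3. Place at column 3.
Row 3: attacked by (1,5)→{3,5}; (2,3)→{2,3,4}; (5,4)→{2,4,6}. Safe: 1. Place at column 1.
Row 4: attacked by (1,5)→{2,5}; (2,3)→{1,3,5}; (3,1)→{1,2}; (5,4)→{3,4,5}. Safe: 6. Place at column 6.
Row 6: attacked by (1,5)→{5}; (2,3)→{3}; (3,1)→{1,4}; (4,6)→{4,6}; (5,4)→{3,4,5}. Safe: 2. Place at column 2.
Columns [5, 3, 1, 6, 4, 2], r−c [-4, -1, 2, -2, 1, 4], r+c [6, 5, 4, 10, 9, 8] are all distinct, so no two queens attack.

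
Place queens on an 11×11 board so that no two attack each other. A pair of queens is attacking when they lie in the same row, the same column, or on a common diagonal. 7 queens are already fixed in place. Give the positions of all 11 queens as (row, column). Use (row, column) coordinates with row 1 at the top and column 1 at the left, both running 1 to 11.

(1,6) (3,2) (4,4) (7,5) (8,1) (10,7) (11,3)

(1,6) (2,9) (3,2) (4,4) (5,8) (6,10) (7,5) (8,1) (9,11) (10,7) (11,3)

Row 2: attacked by (1,6)→{5,6,7}; (3,2)→{1,2,3}; (4,4)→{2,4,6}; (7,5)→{5,10}; (8,1)→{1,7}; (10,7)→{7}; (11,3)→{3}. Safe: 8, 9, 11. Place at column 9.
Row 5: attacked by (1,6)→{2,6,10}; (2,9)→{6,9}; (3,2)→{2,4}; (4,4)→{3,4,5}; (7,5)→{3,5,7}; (8,1)→{1,4}; (10,7)→{2,7}; (11,3)→{3,9}. Safe: 8, 11. Place at column 8.
Row 6: attacked by (1,6)→{1,6,11}; (2,9)→{5,9}; (3,2)→{2,5}; (4,4)→{2,4,6}; (5,8)→{7,8,9}; (7,5)→{4,5,6}; (8,1)→{1,3}; (10,7)→{3,7,11}; (11,3)→{3,8}. Safe: 10. Place at column 10.
Row 9: attacked by (1,6)→{6}; (2,9)→{2,9}; (3,2)→{2,8}; (4,4)→{4,9}; (5,8)→{4,8}; (6,10)→{7,10}; (7,5)→{3,5,7}; (8,1)→{1,2}; (10,7)→{6,7,8}; (11,3)→{1,3,5}. Safe: 11. Place at column 11.
Columns [6, 9, 2, 4, 8, 10, 5, 1, 11, 7, 3], r−c [-5, -7, 1, 0, -3, -4, 2, 7, -2, 3, 8], r+c [7, 11, 5, 8, 13, 16, 12, 9, 20, 17, 14] are all distinct, so no two queens attack.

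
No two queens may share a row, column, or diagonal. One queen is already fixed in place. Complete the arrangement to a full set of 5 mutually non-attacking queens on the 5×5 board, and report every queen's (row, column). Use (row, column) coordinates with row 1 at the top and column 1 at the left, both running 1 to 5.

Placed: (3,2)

(1,1) (2,4) (3,2) (4,5) (5,3)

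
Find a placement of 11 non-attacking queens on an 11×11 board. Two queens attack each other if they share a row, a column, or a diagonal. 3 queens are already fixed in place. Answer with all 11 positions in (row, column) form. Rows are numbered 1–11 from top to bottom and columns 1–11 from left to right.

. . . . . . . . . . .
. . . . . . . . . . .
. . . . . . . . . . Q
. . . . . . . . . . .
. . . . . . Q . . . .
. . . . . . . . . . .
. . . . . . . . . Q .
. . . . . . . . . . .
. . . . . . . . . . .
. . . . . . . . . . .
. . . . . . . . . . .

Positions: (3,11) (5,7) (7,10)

Row 1: attacked by (3,11)→{9,11}; (5,7)→{3,7,11}; (7,10)→{4,10}. Safe: 1, 2, 5, 6, 8. Place at column 2.
Row 2: attacked by (1,2)→{1,2,3}; (3,11)→{10,11}; (5,7)→{4,7,10}; (7,10)→{5,10}. Safe: 6, 8, 9. Place at column 6.
Row 4: attacked by (1,2)→{2,5}; (2,6)→{4,6,8}; (3,11)→{10,11}; (5,7)→{6,7,8}; (7,10)→{7,10}. Safe: 1, 3, 9. Place at column 3.
Row 6: attacked by (1,2)→{2,7}; (2,6)→{2,6,10}; (3,11)→{8,11}; (4,3)→{1,3,5}; (5,7)→{6,7,8}; (7,10)→{9,10,11}. Safe: 4. Place at column 4.
Row 8: attacked by (1,2)→{2,9}; (2,6)→{6}; (3,11)→{6,11}; (4,3)→{3,7}; (5,7)→{4,7,10}; (6,4)→{2,4,6}; (7,10)→{9,10,11}. Safe: 1, 5, 8. Place at column 1.
Row 9: attacked by (1,2)→{2,10}; (2,6)→{6}; (3,11)→{5,11}; (4,3)→{3,8}; (5,7)→{3,7,11}; (6,4)→{1,4,7}; (7,10)→{8,10}; (8,1)→{1,2}. Safe: 9. Place at column 9.
Row 10: attacked by (1,2)→{2,11}; (2,6)→{6}; (3,11)→{4,11}; (4,3)→{3,9}; (5,7)→{2,7}; (6,4)→{4,8}; (7,10)→{7,10}; (8,1)→{1,3}; (9,9)→{8,9,10}. Safe: 5. Place at column 5.
Row 11: attacked by (1,2)→{2}; (2,6)→{6}; (3,11)→{3,11}; (4,3)→{3,10}; (5,7)→{1,7}; (6,4)→{4,9}; (7,10)→{6,10}; (8,1)→{1,4}; (9,9)→{7,9,11}; (10,5)→{4,5,6}. Safe: 8. Place at column 8.
Columns [2, 6, 11, 3, 7, 4, 10, 1, 9, 5, 8], r−c [-1, -4, -8, 1, -2, 2, -3, 7, 0, 5, 3], r+c [3, 8, 14, 7, 12, 10, 17, 9, 18, 15, 19] are all distinct, so no two queens attack.

(1,2) (2,6) (3,11) (4,3) (5,7) (6,4) (7,10) (8,1) (9,9) (10,5) (11,8)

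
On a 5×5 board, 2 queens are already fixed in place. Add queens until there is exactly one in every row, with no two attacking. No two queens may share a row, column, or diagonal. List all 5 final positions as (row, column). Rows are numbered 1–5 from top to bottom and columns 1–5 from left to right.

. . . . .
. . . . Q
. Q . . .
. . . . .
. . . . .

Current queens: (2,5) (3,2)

Row 1: attacked by (2,5)→{4,5}; (3,2)→{2,4}. Safe: 1, 3. Place at column 3.
Row 4: attacked by (1,3)→{3}; (2,5)→{3,5}; (3,2)→{1,2,3}. Safe: 4. Place at column 4.
Row 5: attacked by (1,3)→{3}; (2,5)→{2,5}; (3,2)→{2,4}; (4,4)→{3,4,5}. Safe: 1. Place at column 1.
Columns [3, 5, 2, 4, 1], r−c [-2, -3, 1, 0, 4], r+c [4, 7, 5, 8, 6] are all distinct, so no two queens attack.

(1,3) (2,5) (3,2) (4,4) (5,1)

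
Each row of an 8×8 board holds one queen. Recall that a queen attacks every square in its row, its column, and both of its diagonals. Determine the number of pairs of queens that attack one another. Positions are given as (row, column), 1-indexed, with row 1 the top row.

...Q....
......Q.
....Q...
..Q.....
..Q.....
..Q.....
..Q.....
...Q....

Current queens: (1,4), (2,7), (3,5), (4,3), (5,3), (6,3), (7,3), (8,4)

10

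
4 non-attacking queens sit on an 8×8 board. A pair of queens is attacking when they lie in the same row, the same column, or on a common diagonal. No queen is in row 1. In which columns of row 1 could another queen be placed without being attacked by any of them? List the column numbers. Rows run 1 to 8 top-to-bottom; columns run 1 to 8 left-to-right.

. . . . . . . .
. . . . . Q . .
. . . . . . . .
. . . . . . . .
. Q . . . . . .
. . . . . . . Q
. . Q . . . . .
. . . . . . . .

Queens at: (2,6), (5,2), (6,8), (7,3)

columns 1, 4

(2,6) attacks row 1 at column 6 and diagonals 5, 7.
(5,2) attacks row 1 at column 2 and diagonals 6.
(6,8) attacks row 1 at column 8 and diagonals 3.
(7,3) attacks row 1 at column 3.
Attacked columns: {2, 3, 5, 6, 7, 8}. Safe: {1, 4}.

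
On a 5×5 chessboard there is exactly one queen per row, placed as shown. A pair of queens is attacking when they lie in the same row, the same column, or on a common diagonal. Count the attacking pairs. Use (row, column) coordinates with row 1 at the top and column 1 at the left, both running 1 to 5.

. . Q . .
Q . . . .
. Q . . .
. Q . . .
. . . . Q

2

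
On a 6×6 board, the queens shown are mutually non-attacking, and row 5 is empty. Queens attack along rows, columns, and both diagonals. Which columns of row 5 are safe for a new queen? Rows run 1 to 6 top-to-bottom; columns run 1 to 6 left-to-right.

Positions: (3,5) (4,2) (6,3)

columns 6

(3,5) attacks row 5 at column 5 and diagonals 3.
(4,2) attacks row 5 at column 2 and diagonals 1, 3.
(6,3) attacks row 5 at column 3 and diagonals 2, 4.
Attacked columns: {1, 2, 3, 4, 5}. Safe: {6}.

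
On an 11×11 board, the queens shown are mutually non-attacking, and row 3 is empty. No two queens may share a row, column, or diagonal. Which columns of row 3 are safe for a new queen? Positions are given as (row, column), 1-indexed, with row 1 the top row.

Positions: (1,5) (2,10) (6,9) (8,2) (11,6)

columns 1, 4, 8

(1,5) attacks row 3 at column 5 and diagonals 3, 7.
(2,10) attacks row 3 at column 10 and diagonals 9, 11.
(6,9) attacks row 3 at column 9 and diagonals 6.
(8,2) attacks row 3 at column 2 and diagonals 7.
(11,6) attacks row 3 at column 6.
Attacked columns: {2, 3, 5, 6, 7, 9, 10, 11}. Safe: {1, 4, 8}.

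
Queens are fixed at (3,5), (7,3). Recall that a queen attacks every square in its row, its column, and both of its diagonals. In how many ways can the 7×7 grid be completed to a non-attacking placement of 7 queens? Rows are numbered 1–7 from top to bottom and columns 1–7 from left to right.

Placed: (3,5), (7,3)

Branch on row 1: col 1 → 0; col 2 → 0; col 4 → 1; col 6 → 1.
Sum: 0 + 0 + 1 + 1 = 2.

2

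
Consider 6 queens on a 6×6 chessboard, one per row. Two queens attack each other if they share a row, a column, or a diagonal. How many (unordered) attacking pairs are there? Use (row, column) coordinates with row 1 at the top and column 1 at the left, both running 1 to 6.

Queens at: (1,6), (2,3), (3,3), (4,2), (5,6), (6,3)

Same column: (1,6)–(5,6) (column 6); (2,3)–(3,3) (column 3); (2,3)–(6,3) (column 3); (3,3)–(6,3) (column 3).
Same diagonal: (2,3)–(5,6) (|2−5| = |3−6| = 3); (3,3)–(4,2) (|3−4| = |3−2| = 1).
Total attacking pairs: 6.

6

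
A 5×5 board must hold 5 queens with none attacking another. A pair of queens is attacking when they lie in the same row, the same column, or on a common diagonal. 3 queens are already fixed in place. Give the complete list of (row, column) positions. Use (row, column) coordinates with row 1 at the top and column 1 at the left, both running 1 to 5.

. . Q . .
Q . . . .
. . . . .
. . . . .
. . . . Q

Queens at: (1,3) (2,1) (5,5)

(1,3) (2,1) (3,4) (4,2) (5,5)

Row 3: attacked by (1,3)→{1,3,5}; (2,1)→{1,2}; (5,5)→{3,5}. Safe: 4. Place at column 4.
Row 4: attacked by (1,3)→{3}; (2,1)→{1,3}; (3,4)→{3,4,5}; (5,5)→{4,5}. Safe: 2. Place at column 2.
Columns [3, 1, 4, 2, 5], r−c [-2, 1, -1, 2, 0], r+c [4, 3, 7, 6, 10] are all distinct, so no two queens attack.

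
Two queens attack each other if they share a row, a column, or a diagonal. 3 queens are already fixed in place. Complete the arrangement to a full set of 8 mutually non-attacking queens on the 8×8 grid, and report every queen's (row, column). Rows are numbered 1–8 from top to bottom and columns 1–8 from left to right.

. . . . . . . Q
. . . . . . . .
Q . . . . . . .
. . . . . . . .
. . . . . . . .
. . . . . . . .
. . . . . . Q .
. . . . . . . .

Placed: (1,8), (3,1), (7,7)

Row 2: attacked by (1,8)→{7,8}; (3,1)→{1,2}; (7,7)→{2,7}. Safe: 3, 4, 5, 6. Place at column 4.
Row 4: attacked by (1,8)→{5,8}; (2,4)→{2,4,6}; (3,1)→{1,2}; (7,7)→{4,7}. Safe: 3. Place at column 3.
Row 5: attacked by (1,8)→{4,8}; (2,4)→{1,4,7}; (3,1)→{1,3}; (4,3)→{2,3,4}; (7,7)→{5,7}. Safe: 6. Place at column 6.
Row 6: attacked by (1,8)→{3,8}; (2,4)→{4,8}; (3,1)→{1,4}; (4,3)→{1,3,5}; (5,6)→{5,6,7}; (7,7)→{6,7,8}. Safe: 2. Place at column 2.
Row 8: attacked by (1,8)→{1,8}; (2,4)→{4}; (3,1)→{1,6}; (4,3)→{3,7}; (5,6)→{3,6}; (6,2)→{2,4}; (7,7)→{6,7,8}. Safe: 5. Place at column 5.
Columns [8, 4, 1, 3, 6, 2, 7, 5], r−c [-7, -2, 2, 1, -1, 4, 0, 3], r+c [9, 6, 4, 7, 11, 8, 14, 13] are all distinct, so no two queens attack.

(1,8) (2,4) (3,1) (4,3) (5,6) (6,2) (7,7) (8,5)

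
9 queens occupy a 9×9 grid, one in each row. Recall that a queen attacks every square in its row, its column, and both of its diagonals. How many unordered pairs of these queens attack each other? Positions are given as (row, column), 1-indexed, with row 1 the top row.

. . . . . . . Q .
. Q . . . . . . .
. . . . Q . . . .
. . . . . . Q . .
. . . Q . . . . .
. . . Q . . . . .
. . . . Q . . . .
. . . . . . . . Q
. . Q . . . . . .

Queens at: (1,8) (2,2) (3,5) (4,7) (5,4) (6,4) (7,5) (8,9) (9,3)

5

Same column: (3,5)–(7,5) (column 5); (5,4)–(6,4) (column 4).
Same diagonal: (1,8)–(5,4) (|1−5| = |8−4| = 4); (6,4)–(7,5) (|6−7| = |4−5| = 1); (7,5)–(9,3) (|7−9| = |5−3| = 2).
Total attacking pairs: 5.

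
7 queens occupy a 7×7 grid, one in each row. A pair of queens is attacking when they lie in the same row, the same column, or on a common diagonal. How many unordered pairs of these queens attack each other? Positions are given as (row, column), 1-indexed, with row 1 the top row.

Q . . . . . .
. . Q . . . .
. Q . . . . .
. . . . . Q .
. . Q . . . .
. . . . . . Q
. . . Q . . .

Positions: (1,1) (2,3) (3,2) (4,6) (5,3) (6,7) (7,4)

3

Same column: (2,3)–(5,3) (column 3).
Same diagonal: (2,3)–(3,2) (|2−3| = |3−2| = 1); (2,3)–(6,7) (|2−6| = |3−7| = 4).
Total attacking pairs: 3.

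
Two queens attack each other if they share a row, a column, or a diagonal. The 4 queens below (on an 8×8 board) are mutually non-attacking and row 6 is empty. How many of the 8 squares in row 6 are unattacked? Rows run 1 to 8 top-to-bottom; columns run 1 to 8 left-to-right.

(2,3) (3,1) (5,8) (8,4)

1

(2,3) attacks row 6 at column 3 and diagonals 7.
(3,1) attacks row 6 at column 1 and diagonals 4.
(5,8) attacks row 6 at column 8 and diagonals 7.
(8,4) attacks row 6 at column 4 and diagonals 2, 6.
Attacked columns: {1, 2, 3, 4, 6, 7, 8}. Safe: {5}.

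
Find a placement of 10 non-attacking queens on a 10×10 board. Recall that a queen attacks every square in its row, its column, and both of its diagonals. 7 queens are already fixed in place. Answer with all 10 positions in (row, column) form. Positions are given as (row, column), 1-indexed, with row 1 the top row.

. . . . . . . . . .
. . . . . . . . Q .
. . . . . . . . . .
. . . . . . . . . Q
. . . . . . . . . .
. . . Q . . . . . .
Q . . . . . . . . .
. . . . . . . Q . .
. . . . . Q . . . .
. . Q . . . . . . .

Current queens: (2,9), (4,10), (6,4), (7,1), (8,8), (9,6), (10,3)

Row 1: attacked by (2,9)→{8,9,10}; (4,10)→{7,10}; (6,4)→{4,9}; (7,1)→{1,7}; (8,8)→{1,8}; (9,6)→{6}; (10,3)→{3}. Safe: 2, 5. Place at column 5.
Row 3: attacked by (1,5)→{3,5,7}; (2,9)→{8,9,10}; (4,10)→{9,10}; (6,4)→{1,4,7}; (7,1)→{1,5}; (8,8)→{3,8}; (9,6)→{6}; (10,3)→{3,10}. Safe: 2. Place at column 2.
Row 5: attacked by (1,5)→{1,5,9}; (2,9)→{6,9}; (3,2)→{2,4}; (4,10)→{9,10}; (6,4)→{3,4,5}; (7,1)→{1,3}; (8,8)→{5,8}; (9,6)→{2,6,10}; (10,3)→{3,8}. Safe: 7. Place at column 7.
Columns [5, 9, 2, 10, 7, 4, 1, 8, 6, 3], r−c [-4, -7, 1, -6, -2, 2, 6, 0, 3, 7], r+c [6, 11, 5, 14, 12, 10, 8, 16, 15, 13] are all distinct, so no two queens attack.

(1,5) (2,9) (3,2) (4,10) (5,7) (6,4) (7,1) (8,8) (9,6) (10,3)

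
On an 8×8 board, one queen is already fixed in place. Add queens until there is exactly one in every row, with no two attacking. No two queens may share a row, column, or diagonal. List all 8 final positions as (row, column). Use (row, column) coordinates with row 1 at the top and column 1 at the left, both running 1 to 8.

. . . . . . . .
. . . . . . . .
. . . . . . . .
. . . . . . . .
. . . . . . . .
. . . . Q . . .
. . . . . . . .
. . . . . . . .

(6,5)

(1,8) (2,3) (3,1) (4,6) (5,2) (6,5) (7,7) (8,4)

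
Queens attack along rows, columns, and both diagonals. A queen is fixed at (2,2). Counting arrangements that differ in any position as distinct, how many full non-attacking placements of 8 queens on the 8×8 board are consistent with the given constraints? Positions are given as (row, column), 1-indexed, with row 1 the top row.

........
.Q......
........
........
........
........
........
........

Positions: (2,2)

Branch on row 1: col 4 → 6; col 5 → 4; col 6 → 2; col 7 → 2; col 8 → 2.
Sum: 6 + 4 + 2 + 2 + 2 = 16.

16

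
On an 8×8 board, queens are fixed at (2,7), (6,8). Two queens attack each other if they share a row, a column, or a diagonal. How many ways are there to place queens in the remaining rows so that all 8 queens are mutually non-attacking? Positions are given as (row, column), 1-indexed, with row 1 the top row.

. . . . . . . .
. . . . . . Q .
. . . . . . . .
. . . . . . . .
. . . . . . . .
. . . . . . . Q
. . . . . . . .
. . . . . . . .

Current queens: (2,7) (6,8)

2

Branch on row 1: col 1 → 0; col 2 → 0; col 4 → 0; col 5 → 2.
Sum: 0 + 0 + 0 + 2 = 2.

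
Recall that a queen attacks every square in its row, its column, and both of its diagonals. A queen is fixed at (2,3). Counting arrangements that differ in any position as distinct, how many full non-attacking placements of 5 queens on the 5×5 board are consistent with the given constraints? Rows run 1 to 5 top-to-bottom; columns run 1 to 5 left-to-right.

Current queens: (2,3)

2

Branch on row 1: col 1 → 1; col 5 → 1.
Sum: 1 + 1 = 2.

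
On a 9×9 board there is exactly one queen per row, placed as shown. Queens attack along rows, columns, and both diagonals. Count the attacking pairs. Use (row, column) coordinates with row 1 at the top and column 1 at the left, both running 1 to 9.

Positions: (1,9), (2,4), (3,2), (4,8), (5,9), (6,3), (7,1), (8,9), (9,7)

Same column: (1,9)–(5,9) (column 9); (1,9)–(8,9) (column 9); (5,9)–(8,9) (column 9).
Same diagonal: (4,8)–(5,9) (|4−5| = |8−9| = 1).
Total attacking pairs: 4.

4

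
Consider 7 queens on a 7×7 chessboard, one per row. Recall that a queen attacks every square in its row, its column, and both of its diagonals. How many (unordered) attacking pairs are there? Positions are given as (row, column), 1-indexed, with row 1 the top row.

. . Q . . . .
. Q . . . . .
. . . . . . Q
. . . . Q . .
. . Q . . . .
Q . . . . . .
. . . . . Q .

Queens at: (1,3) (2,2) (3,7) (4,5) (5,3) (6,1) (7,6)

2

Same column: (1,3)–(5,3) (column 3).
Same diagonal: (1,3)–(2,2) (|1−2| = |3−2| = 1).
Total attacking pairs: 2.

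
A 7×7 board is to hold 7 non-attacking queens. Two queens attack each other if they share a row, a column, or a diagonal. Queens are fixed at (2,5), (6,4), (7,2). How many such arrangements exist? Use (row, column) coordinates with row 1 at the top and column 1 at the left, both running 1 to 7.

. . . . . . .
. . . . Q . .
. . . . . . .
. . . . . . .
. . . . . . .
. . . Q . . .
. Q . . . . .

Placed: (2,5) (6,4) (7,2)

1

Branch on row 1: col 1 → 0; col 3 → 0; col 7 → 1.
Sum: 0 + 0 + 1 = 1.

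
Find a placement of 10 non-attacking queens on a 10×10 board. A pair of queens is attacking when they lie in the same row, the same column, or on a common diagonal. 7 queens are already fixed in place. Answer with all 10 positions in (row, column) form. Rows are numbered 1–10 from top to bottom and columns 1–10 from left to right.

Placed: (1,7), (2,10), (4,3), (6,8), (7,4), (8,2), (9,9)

Row 3: attacked by (1,7)→{5,7,9}; (2,10)→{9,10}; (4,3)→{2,3,4}; (6,8)→{5,8}; (7,4)→{4,8}; (8,2)→{2,7}; (9,9)→{3,9}. Safe: 1, 6. Place at column 6.
Row 5: attacked by (1,7)→{3,7}; (2,10)→{7,10}; (3,6)→{4,6,8}; (4,3)→{2,3,4}; (6,8)→{7,8,9}; (7,4)→{2,4,6}; (8,2)→{2,5}; (9,9)→{5,9}. Safe: 1. Place at column 1.
Row 10: attacked by (1,7)→{7}; (2,10)→{2,10}; (3,6)→{6}; (4,3)→{3,9}; (5,1)→{1,6}; (6,8)→{4,8}; (7,4)→{1,4,7}; (8,2)→{2,4}; (9,9)→{8,9,10}. Safe: 5. Place at column 5.
Columns [7, 10, 6, 3, 1, 8, 4, 2, 9, 5], r−c [-6, -8, -3, 1, 4, -2, 3, 6, 0, 5], r+c [8, 12, 9, 7, 6, 14, 11, 10, 18, 15] are all distinct, so no two queens attack.

(1,7) (2,10) (3,6) (4,3) (5,1) (6,8) (7,4) (8,2) (9,9) (10,5)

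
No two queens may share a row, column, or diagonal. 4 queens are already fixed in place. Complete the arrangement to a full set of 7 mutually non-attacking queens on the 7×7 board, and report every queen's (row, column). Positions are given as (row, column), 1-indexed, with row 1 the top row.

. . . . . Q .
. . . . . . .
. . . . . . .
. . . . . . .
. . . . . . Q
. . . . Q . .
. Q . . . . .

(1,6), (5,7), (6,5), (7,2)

(1,6) (2,3) (3,1) (4,4) (5,7) (6,5) (7,2)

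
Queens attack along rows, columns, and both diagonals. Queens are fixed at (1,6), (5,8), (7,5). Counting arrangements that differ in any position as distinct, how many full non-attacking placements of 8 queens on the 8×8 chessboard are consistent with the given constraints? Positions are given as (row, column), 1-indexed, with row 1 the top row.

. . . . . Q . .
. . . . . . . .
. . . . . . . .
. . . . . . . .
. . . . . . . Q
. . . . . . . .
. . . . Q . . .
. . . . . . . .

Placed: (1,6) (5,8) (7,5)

1

Branch on row 2: col 1 → 0; col 2 → 0; col 3 → 0; col 4 → 1.
Sum: 0 + 0 + 0 + 1 = 1.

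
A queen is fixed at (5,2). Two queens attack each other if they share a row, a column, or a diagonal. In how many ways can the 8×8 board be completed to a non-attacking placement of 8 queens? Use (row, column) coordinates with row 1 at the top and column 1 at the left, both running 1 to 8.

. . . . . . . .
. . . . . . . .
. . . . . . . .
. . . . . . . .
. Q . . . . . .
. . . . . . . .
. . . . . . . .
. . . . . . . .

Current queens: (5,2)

8

Branch on row 1: col 1 → 1; col 3 → 0; col 4 → 3; col 5 → 3; col 7 → 0; col 8 → 1.
Sum: 1 + 0 + 3 + 3 + 0 + 1 = 8.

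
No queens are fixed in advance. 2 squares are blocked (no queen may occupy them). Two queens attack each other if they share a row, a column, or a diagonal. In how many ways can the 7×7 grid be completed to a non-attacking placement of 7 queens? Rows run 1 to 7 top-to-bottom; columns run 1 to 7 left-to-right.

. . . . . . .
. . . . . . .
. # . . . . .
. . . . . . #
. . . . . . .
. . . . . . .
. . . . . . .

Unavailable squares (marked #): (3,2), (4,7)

29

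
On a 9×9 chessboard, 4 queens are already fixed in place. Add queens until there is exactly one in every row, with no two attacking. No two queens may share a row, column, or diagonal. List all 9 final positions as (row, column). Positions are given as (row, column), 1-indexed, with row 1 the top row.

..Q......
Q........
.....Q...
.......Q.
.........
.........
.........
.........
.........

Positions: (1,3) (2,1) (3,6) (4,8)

(1,3) (2,1) (3,6) (4,8) (5,5) (6,2) (7,4) (8,9) (9,7)

Row 5: attacked by (1,3)→{3,7}; (2,1)→{1,4}; (3,6)→{4,6,8}; (4,8)→{7,8,9}. Safe: 2, 5. Place at column 5.
Row 6: attacked by (1,3)→{3,8}; (2,1)→{1,5}; (3,6)→{3,6,9}; (4,8)→{6,8}; (5,5)→{4,5,6}. Safe: 2, 7. Place at column 2.
Row 7: attacked by (1,3)→{3,9}; (2,1)→{1,6}; (3,6)→{2,6}; (4,8)→{5,8}; (5,5)→{3,5,7}; (6,2)→{1,2,3}. Safe: 4. Place at column 4.
Row 8: attacked by (1,3)→{3}; (2,1)→{1,7}; (3,6)→{1,6}; (4,8)→{4,8}; (5,5)→{2,5,8}; (6,2)→{2,4}; (7,4)→{3,4,5}. Safe: 9. Place at column 9.
Row 9: attacked by (1,3)→{3}; (2,1)→{1,8}; (3,6)→{6}; (4,8)→{3,8}; (5,5)→{1,5,9}; (6,2)→{2,5}; (7,4)→{2,4,6}; (8,9)→{8,9}. Safe: 7. Place at column 7.
Columns [3, 1, 6, 8, 5, 2, 4, 9, 7], r−c [-2, 1, -3, -4, 0, 4, 3, -1, 2], r+c [4, 3, 9, 12, 10, 8, 11, 17, 16] are all distinct, so no two queens attack.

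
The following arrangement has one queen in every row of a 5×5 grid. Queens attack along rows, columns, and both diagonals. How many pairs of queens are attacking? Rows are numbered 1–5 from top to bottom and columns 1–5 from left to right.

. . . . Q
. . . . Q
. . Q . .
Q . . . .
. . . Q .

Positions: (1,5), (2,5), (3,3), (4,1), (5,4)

2

Same column: (1,5)–(2,5) (column 5).
Same diagonal: (1,5)–(3,3) (|1−3| = |5−3| = 2).
Total attacking pairs: 2.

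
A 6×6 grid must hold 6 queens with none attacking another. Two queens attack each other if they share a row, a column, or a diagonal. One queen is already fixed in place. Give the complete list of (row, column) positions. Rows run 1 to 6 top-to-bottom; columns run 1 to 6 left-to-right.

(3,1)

Row 1: attacked by (3,1)→{1,3}. Safe: 2, 4, 5, 6. Place at column 5.
Row 2: attacked by (1,5)→{4,5,6}; (3,1)→{1,2}. Safe: 3. Place at column 3.
Row 4: attacked by (1,5)→{2,5}; (2,3)→{1,3,5}; (3,1)→{1,2}. Safe: 4, 6. Place at column 6.
Row 5: attacked by (1,5)→{1,5}; (2,3)→{3,6}; (3,1)→{1,3}; (4,6)→{5,6}. Safe: 2, 4. Place at column 4.
Row 6: attacked by (1,5)→{5}; (2,3)→{3}; (3,1)→{1,4}; (4,6)→{4,6}; (5,4)→{3,4,5}. Safe: 2. Place at column 2.
Columns [5, 3, 1, 6, 4, 2], r−c [-4, -1, 2, -2, 1, 4], r+c [6, 5, 4, 10, 9, 8] are all distinct, so no two queens attack.

(1,5) (2,3) (3,1) (4,6) (5,4) (6,2)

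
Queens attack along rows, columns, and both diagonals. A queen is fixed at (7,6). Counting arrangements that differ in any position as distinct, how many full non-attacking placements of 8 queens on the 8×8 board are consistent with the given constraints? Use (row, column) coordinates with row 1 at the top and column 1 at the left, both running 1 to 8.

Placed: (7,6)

14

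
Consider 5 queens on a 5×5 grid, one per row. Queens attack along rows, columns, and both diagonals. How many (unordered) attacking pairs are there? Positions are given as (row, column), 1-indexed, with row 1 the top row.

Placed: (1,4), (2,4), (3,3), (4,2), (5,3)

6

Same column: (1,4)–(2,4) (column 4); (3,3)–(5,3) (column 3).
Same diagonal: (2,4)–(3,3) (|2−3| = |4−3| = 1); (2,4)–(4,2) (|2−4| = |4−2| = 2); (3,3)–(4,2) (|3−4| = |3−2| = 1); (4,2)–(5,3) (|4−5| = |2−3| = 1).
Total attacking pairs: 6.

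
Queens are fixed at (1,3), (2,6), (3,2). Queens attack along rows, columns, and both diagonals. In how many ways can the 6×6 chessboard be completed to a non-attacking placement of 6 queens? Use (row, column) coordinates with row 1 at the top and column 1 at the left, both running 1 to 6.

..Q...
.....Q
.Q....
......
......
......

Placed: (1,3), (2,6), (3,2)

1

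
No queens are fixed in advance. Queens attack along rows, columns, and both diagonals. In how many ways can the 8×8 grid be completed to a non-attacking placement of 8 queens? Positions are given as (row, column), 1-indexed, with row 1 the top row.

92

Branch on row 1: col 1 → 4; col 2 → 8; col 3 → 16; col 4 → 18; col 5 → 18; col 6 → 16; col 7 → 8; col 8 → 4.
Sum: 4 + 8 + 16 + 18 + 18 + 16 + 8 + 4 = 92.
(This is the classic 8-queens count.)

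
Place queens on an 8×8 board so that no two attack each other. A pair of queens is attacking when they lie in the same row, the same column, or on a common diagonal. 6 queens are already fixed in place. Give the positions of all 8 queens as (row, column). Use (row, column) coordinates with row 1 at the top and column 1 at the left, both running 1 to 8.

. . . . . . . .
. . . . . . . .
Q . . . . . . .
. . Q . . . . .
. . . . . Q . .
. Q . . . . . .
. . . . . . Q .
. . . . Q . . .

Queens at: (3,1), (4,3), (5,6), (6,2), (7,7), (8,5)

Row 1: attacked by (3,1)→{1,3}; (4,3)→{3,6}; (5,6)→{2,6}; (6,2)→{2,7}; (7,7)→{1,7}; (8,5)→{5}. Safe: 4, 8. Place at column 8.
Row 2: attacked by (1,8)→{7,8}; (3,1)→{1,2}; (4,3)→{1,3,5}; (5,6)→{3,6}; (6,2)→{2,6}; (7,7)→{2,7}; (8,5)→{5}. Safe: 4. Place at column 4.
Columns [8, 4, 1, 3, 6, 2, 7, 5], r−c [-7, -2, 2, 1, -1, 4, 0, 3], r+c [9, 6, 4, 7, 11, 8, 14, 13] are all distinct, so no two queens attack.

(1,8) (2,4) (3,1) (4,3) (5,6) (6,2) (7,7) (8,5)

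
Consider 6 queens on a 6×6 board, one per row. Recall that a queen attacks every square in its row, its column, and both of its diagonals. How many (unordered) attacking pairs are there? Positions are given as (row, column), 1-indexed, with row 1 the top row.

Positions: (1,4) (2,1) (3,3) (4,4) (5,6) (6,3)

3

Same column: (1,4)–(4,4) (column 4); (3,3)–(6,3) (column 3).
Same diagonal: (3,3)–(4,4) (|3−4| = |3−4| = 1).
Total attacking pairs: 3.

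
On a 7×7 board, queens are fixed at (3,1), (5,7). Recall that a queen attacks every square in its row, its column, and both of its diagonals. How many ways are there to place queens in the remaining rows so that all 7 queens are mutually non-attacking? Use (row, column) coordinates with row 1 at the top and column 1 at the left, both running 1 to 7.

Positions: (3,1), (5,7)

2

Branch on row 1: col 2 → 1; col 4 → 0; col 5 → 0; col 6 → 1.
Sum: 1 + 0 + 0 + 1 = 2.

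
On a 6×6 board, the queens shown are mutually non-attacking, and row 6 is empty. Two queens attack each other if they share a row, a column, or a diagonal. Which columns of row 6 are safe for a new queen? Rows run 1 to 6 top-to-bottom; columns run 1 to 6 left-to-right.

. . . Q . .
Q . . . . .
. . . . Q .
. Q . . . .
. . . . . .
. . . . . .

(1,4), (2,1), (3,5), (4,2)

columns 3, 6

(1,4) attacks row 6 at column 4.
(2,1) attacks row 6 at column 1 and diagonals 5.
(3,5) attacks row 6 at column 5 and diagonals 2.
(4,2) attacks row 6 at column 2 and diagonals 4.
Attacked columns: {1, 2, 4, 5}. Safe: {3, 6}.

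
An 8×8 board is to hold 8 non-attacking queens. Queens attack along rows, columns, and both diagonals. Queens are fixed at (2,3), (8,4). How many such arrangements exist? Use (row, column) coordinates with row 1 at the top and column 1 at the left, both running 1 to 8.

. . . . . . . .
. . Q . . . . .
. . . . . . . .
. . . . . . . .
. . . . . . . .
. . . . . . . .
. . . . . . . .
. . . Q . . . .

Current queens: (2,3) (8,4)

6

Branch on row 1: col 1 → 0; col 5 → 1; col 6 → 2; col 7 → 2; col 8 → 1.
Sum: 0 + 1 + 2 + 2 + 1 = 6.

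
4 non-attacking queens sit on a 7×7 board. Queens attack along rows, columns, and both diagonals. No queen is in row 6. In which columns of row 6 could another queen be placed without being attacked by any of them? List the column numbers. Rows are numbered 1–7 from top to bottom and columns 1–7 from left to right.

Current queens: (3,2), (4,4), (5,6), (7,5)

columns 1, 3

(3,2) attacks row 6 at column 2 and diagonals 5.
(4,4) attacks row 6 at column 4 and diagonals 2, 6.
(5,6) attacks row 6 at column 6 and diagonals 5, 7.
(7,5) attacks row 6 at column 5 and diagonals 4, 6.
Attacked columns: {2, 4, 5, 6, 7}. Safe: {1, 3}.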